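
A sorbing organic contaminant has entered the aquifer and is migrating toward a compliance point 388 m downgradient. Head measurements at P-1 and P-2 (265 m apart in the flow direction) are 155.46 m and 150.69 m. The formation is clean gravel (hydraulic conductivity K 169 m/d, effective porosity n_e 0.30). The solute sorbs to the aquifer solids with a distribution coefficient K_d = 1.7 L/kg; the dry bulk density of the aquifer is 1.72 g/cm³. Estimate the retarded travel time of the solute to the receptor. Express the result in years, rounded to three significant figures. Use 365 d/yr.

1.13 years

Hydraulic gradient i = (155.46 − 150.69) / 265 = 4.77 / 265 = 0.01800
Darcy flux q = K·i = 169 × 0.01800 = 3.042 m/d
v = Ki/n = 169·0.01800/0.30 = 10.14 m/d
Retardation R = 1 + ρ_b·K_d/n = 1 + 1.72×1.7/0.30 = 10.75
Contaminant velocity v_c = v/R = 10.14/10.75 = 0.9435 m/d
t = L/v_c = 388/0.9435 = 411.2 d
   = 411.2/365 = 1.13 yr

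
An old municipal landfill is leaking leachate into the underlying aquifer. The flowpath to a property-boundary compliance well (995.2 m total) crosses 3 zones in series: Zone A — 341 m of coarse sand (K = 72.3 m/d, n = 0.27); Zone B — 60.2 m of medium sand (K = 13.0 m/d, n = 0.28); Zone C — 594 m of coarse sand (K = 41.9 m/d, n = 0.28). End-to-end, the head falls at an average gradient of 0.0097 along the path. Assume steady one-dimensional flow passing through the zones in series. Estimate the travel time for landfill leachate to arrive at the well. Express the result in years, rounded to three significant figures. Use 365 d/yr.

1.84 years

Continuity: the same q passes through each zone, so ΔH = q·Σ(L_j/K_j) — the zones act as resistances in series.
Σ(L/K) = 341/72.3 + 60.2/13.0 + 594/41.9 = 4.716 + 4.631 + 14.18 = 23.52 d
K_eq = L_total / Σ(L/K) = 995.2 / 23.52 = 42.31 m/d
q = K_eq · i = 42.31 × 0.0097 = 0.4104 m/d (same in every zone)
Zone A: v = q/n = 0.4104/0.27 = 1.520 m/d → t_A = 341/1.520 = 224.4 d
Zone B: v = q/n = 0.4104/0.28 = 1.466 m/d → t_B = 60.2/1.466 = 41.08 d
Zone C: v = q/n = 0.4104/0.28 = 1.466 m/d → t_C = 594/1.466 = 405.3 d
Total t = 224.4 + 41.08 + 405.3 = 670.7 d
   = 670.7 / 365 = 1.84 yr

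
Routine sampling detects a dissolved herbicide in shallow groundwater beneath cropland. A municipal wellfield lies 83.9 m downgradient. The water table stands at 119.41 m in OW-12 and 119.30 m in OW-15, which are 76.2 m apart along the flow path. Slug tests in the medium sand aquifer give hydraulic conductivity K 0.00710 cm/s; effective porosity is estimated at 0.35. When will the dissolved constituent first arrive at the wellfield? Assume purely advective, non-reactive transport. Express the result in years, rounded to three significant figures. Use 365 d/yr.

Hydraulic gradient i = (119.41 − 119.30) / 76.2 = 0.11 / 76.2 = 0.001444
K = 0.00710 cm/s × 864 = 6.134 m/d
Specific discharge q = 6.134 × 0.001444 = 0.008855 m/d
Average linear velocity = 0.008855 / 0.35 = 0.02530 m/d
t = L / v = 83.9 / 0.02530 = 3316 d
   = 3316 / 365 = 9.09 yr

9.09 years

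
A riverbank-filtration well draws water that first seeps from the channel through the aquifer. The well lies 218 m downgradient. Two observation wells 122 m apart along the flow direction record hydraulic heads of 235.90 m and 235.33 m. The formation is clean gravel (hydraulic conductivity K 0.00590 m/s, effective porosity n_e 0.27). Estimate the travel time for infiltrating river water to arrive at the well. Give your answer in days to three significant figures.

24.7 days

Hydraulic gradient i = (235.90 − 235.33) / 122 = 0.57 / 122 = 0.004672
K = 0.00590 m/s × 86400 s/d = 509.8 m/d
Darcy flux q = K·i = 509.8 × 0.004672 = 2.382 m/d
v = Ki/n = 509.8·0.004672/0.27 = 8.821 m/d
t = L / v = 218 / 8.821 = 24.71 d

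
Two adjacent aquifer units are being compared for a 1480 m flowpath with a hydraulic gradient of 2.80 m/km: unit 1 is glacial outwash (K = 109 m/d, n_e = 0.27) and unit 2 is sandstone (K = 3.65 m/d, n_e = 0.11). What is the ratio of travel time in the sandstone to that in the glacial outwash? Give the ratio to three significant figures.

Unit 1 (glacial outwash): v = 109×0.0028/0.27 = 1.130 m/d, t = 1480/1.130 = 1309 d
Unit 2 (sandstone): v = 3.65×0.0028/0.11 = 0.09291 m/d, t = 1480/0.09291 = 15930 d
t(sandstone) / t(glacial outwash) = 15930/1309 = 12.2

12.2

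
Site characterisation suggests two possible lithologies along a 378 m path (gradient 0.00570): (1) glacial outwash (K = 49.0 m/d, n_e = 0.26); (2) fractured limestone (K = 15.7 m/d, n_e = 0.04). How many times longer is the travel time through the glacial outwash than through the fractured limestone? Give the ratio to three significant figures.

Unit 1 (glacial outwash): v = 49.0×0.0057/0.26 = 1.074 m/d, t = 378/1.074 = 351.9 d
Unit 2 (fractured limestone): v = 15.7×0.0057/0.04 = 2.237 m/d, t = 378/2.237 = 169.0 d
t(glacial outwash) / t(fractured limestone) = 351.9/169.0 = 2.08

2.08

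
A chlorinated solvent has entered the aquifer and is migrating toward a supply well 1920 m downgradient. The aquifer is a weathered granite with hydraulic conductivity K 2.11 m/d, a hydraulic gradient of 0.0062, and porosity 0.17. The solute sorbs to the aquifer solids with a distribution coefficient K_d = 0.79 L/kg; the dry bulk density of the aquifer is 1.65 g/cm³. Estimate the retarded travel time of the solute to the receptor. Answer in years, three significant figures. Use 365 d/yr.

Specific discharge q = 2.11 × 0.0062 = 0.01308 m/d
Seepage velocity v = q / n = 0.01308 / 0.17 = 0.07695 m/d
Retardation R = 1 + ρ_b·K_d/n = 1 + 1.65×0.79/0.17 = 8.668
Contaminant velocity v_c = v/R = 0.07695/8.668 = 0.008878 m/d
t = L/v_c = 1920/0.008878 = 216300 d
   = 216300/365 = 592 yr

592 years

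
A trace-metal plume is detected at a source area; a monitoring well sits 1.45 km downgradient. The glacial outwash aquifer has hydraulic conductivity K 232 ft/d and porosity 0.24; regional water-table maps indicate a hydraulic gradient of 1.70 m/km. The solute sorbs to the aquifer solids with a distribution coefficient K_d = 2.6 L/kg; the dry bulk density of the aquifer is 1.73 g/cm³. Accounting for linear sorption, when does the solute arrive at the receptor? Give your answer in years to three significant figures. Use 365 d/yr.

K = 232 ft/d × 0.3048 = 70.71 m/d
q = Ki = 70.71 × 0.0017 = 0.1202 m/d
Average linear velocity = 0.1202 / 0.24 = 0.5009 m/d
Retardation R = 1 + ρ_b·K_d/n = 1 + 1.73×2.6/0.24 = 19.74
Contaminant velocity v_c = v/R = 0.5009/19.74 = 0.02537 m/d
L = 1.45 km = 1450 m
t = L/v_c = 1450/0.02537 = 57150 d
   = 57150/365 = 157 yr

157 years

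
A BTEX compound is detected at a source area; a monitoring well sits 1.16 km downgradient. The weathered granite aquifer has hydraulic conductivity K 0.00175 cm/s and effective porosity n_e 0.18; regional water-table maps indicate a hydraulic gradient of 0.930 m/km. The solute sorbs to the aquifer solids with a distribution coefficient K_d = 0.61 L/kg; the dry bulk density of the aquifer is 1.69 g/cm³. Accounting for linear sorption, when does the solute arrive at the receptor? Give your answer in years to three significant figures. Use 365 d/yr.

K = 0.00175 cm/s × 864 = 1.512 m/d
Specific discharge q = 1.512 × 9.3e-4 = 0.001406 m/d
Average linear velocity = 0.001406 / 0.18 = 0.007812 m/d
Retardation R = 1 + ρ_b·K_d/n = 1 + 1.69×0.61/0.18 = 6.727
Contaminant velocity v_c = v/R = 0.007812/6.727 = 0.001161 m/d
L = 1.16 km = 1160 m
t = L/v_c = 1160/0.001161 = 998900 d
   = 998900/365 = 2740 yr

2740 years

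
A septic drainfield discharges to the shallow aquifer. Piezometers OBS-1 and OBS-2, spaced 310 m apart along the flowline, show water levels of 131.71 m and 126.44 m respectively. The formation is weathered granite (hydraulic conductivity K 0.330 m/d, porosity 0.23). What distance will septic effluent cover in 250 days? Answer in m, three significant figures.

Hydraulic gradient i = (131.71 − 126.44) / 310 = 5.27 / 310 = 0.01700
Darcy flux q = K·i = 0.330 × 0.01700 = 0.005610 m/d
v = Ki/n = 0.330·0.01700/0.23 = 0.02439 m/d
L = v × T = 0.02439 × 250 = 6.098 m

6.10 m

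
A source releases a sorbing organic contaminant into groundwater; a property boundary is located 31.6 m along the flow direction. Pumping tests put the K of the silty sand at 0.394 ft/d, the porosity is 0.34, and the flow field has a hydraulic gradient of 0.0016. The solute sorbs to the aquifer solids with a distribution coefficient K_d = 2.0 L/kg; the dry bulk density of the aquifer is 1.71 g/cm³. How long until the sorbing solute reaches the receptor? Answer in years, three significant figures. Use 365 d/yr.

1690 years

K = 0.394 ft/d × 0.3048 = 0.1201 m/d
Darcy flux q = K·i = 0.1201 × 0.0016 = 1.921e-4 m/d
v = Ki/n = 0.1201·0.0016/0.34 = 5.651e-4 m/d
Retardation R = 1 + ρ_b·K_d/n = 1 + 1.71×2.0/0.34 = 11.06
Contaminant velocity v_c = v/R = 5.651e-4/11.06 = 5.110e-5 m/d
t = L/v_c = 31.6/5.110e-5 = 618400 d
   = 618400/365 = 1690 yr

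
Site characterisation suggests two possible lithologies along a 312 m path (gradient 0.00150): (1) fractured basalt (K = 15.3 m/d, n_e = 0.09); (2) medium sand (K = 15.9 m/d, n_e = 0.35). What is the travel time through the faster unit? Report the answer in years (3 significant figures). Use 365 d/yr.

3.35 years

Unit 1 (fractured basalt): v = 15.3×0.0015/0.09 = 0.2550 m/d, t = 312/0.2550 = 1224 d
Unit 2 (medium sand): v = 15.9×0.0015/0.35 = 0.06814 m/d, t = 312/0.06814 = 4579 d
Faster: 1224 d / 365 = 3.35 yr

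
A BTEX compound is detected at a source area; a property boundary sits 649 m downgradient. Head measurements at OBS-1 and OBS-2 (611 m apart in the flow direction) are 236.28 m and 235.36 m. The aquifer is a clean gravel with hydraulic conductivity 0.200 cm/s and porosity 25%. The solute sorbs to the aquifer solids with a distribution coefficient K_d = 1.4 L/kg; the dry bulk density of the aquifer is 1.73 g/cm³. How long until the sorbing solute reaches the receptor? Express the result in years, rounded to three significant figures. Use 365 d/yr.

18.3 years

Hydraulic gradient i = (236.28 − 235.36) / 611 = 0.92 / 611 = 0.001506
K = 0.200 cm/s × 864 = 172.8 m/d
Specific discharge q = 172.8 × 0.001506 = 0.2602 m/d
Seepage velocity v = q / n = 0.2602 / 0.25 = 1.041 m/d
Retardation R = 1 + ρ_b·K_d/n = 1 + 1.73×1.4/0.25 = 10.69
Contaminant velocity v_c = v/R = 1.041/10.69 = 0.09738 m/d
t = L/v_c = 649/0.09738 = 6665 d
   = 6665/365 = 18.3 yr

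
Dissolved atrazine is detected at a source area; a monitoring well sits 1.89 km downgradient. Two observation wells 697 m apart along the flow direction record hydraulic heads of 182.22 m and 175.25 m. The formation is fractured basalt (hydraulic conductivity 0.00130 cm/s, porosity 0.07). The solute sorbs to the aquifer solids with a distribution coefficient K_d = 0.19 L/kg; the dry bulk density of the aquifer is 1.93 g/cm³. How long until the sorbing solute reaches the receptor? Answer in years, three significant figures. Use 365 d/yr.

201 years

Hydraulic gradient i = (182.22 − 175.25) / 697 = 6.97 / 697 = 0.01000
K = 0.00130 cm/s × 864 = 1.123 m/d
q = Ki = 1.123 × 0.01000 = 0.01123 m/d
Seepage velocity v = q / n = 0.01123 / 0.07 = 0.1605 m/d
Retardation R = 1 + ρ_b·K_d/n = 1 + 1.93×0.19/0.07 = 6.239
Contaminant velocity v_c = v/R = 0.1605/6.239 = 0.02572 m/d
L = 1.89 km = 1890 m
t = L/v_c = 1890/0.02572 = 73480 d
   = 73480/365 = 201 yr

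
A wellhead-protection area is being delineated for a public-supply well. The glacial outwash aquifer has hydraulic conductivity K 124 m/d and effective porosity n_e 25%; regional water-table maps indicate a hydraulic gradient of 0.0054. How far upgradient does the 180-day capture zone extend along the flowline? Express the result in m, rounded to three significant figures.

482 m

Darcy flux q = K·i = 124 × 0.0054 = 0.6696 m/d
Seepage velocity v = q / n = 0.6696 / 0.25 = 2.678 m/d
L = v × T = 2.678 × 180 = 482.1 m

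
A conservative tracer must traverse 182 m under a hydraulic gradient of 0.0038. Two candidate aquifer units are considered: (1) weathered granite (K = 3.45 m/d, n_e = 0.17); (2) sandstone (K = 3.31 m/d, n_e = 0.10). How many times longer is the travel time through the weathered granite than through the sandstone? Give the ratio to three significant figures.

Unit 1 (weathered granite): v = 3.45×0.0038/0.17 = 0.07712 m/d, t = 182/0.07712 = 2360 d
Unit 2 (sandstone): v = 3.31×0.0038/0.10 = 0.1258 m/d, t = 182/0.1258 = 1447 d
t(weathered granite) / t(sandstone) = 2360/1447 = 1.63

1.63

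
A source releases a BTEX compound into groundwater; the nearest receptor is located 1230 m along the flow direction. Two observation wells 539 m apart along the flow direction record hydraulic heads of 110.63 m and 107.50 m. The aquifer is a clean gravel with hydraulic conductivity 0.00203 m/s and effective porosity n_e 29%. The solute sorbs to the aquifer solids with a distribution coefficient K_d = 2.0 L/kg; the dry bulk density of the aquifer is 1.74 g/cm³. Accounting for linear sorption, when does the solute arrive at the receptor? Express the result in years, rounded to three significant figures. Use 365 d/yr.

Hydraulic gradient i = (110.63 − 107.50) / 539 = 3.13 / 539 = 0.005807
K = 0.00203 m/s × 86400 s/d = 175.4 m/d
q = Ki = 175.4 × 0.005807 = 1.019 m/d
Seepage velocity v = q / n = 1.019 / 0.29 = 3.512 m/d
Retardation R = 1 + ρ_b·K_d/n = 1 + 1.74×2.0/0.29 = 13.00
Contaminant velocity v_c = v/R = 3.512/13.00 = 0.2702 m/d
t = L/v_c = 1230/0.2702 = 4553 d
   = 4553/365 = 12.5 yr

12.5 years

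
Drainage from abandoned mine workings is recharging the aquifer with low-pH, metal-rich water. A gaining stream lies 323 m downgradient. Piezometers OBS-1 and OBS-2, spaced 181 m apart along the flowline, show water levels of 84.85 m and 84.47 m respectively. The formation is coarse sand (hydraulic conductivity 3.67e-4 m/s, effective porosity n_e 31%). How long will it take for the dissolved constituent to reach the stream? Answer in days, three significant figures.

Hydraulic gradient i = (84.85 − 84.47) / 181 = 0.38 / 181 = 0.002099
K = 3.67e-4 m/s × 86400 s/d = 31.71 m/d
Darcy flux q = K·i = 31.71 × 0.002099 = 0.06657 m/d
Seepage velocity v = q / n = 0.06657 / 0.31 = 0.2147 m/d
t = L / v = 323 / 0.2147 = 1504 d

1500 days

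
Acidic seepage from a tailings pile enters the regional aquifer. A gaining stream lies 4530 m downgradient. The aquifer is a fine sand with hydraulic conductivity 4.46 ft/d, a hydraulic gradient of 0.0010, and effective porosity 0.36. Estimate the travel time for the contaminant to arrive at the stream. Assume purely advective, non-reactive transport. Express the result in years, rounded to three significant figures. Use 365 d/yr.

3290 years

K = 4.46 ft/d × 0.3048 = 1.359 m/d
q = Ki = 1.359 × 0.0010 = 0.001359 m/d
v = Ki/n = 1.359·0.0010/0.36 = 0.003776 m/d
t = L / v = 4530 / 0.003776 = 1.200e6 d
   = 1.200e6 / 365 = 3290 yr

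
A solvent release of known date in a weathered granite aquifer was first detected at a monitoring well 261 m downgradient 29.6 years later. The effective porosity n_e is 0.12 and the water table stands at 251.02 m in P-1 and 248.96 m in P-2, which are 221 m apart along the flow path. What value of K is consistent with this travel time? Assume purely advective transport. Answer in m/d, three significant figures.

0.311 m/d

Hydraulic gradient i = (251.02 − 248.96) / 221 = 2.06 / 221 = 0.009321
t = 29.6 years = 10800 d
v = L / t = 261 / 10800 = 0.02416 m/d
K = v · n / i = 0.02416 × 0.12 / 0.009321 = 0.311 m/d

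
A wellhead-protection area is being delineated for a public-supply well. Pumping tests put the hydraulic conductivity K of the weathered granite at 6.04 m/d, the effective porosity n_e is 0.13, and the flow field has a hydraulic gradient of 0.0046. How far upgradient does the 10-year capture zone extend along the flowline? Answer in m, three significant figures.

q = Ki = 6.04 × 0.0046 = 0.02778 m/d
v_s = q/n_e = 0.02778/0.13 = 0.2137 m/d
T = 10 yr × 365 = 3650 d
L = v × T = 0.2137 × 3650 = 780.1 m

780 m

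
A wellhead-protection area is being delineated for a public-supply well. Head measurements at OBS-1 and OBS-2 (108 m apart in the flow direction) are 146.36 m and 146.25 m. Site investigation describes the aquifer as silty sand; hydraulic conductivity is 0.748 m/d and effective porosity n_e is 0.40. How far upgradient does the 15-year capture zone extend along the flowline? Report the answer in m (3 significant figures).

10.4 m

Hydraulic gradient i = (146.36 − 146.25) / 108 = 0.11 / 108 = 0.001019
Darcy flux q = K·i = 0.748 × 0.001019 = 7.619e-4 m/d
v = Ki/n = 0.748·0.001019/0.40 = 0.001905 m/d
T = 15 yr × 365 = 5475 d
L = v × T = 0.001905 × 5475 = 10.43 m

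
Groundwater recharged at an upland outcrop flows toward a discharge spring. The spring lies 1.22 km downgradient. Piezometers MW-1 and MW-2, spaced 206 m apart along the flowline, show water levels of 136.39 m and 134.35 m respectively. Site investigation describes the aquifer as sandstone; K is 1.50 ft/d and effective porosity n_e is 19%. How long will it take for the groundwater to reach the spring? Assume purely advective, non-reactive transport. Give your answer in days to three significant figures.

51200 days

Hydraulic gradient i = (136.39 − 134.35) / 206 = 2.04 / 206 = 0.009903
K = 1.50 ft/d × 0.3048 = 0.4572 m/d
Darcy flux q = K·i = 0.4572 × 0.009903 = 0.004528 m/d
v = Ki/n = 0.4572·0.009903/0.19 = 0.02383 m/d
L = 1.22 km = 1220 m
t = L / v = 1220 / 0.02383 = 51200 d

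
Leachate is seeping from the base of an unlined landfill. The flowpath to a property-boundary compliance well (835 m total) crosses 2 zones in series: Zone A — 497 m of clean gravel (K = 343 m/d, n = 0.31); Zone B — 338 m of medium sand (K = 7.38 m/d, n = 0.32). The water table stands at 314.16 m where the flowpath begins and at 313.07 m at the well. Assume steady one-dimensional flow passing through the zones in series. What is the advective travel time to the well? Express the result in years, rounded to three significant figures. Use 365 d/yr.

Total head drop ΔH = 314.16 − 313.07 = 1.09 m
Steady 1-D flow in series ⇒ the Darcy flux q is identical in every zone and the zone head losses add (resistances L/K in series).
Σ(L/K) = 497/343 + 338/7.38 = 1.449 + 45.80 = 47.25 d
q = ΔH / Σ(L/K) = 1.09 / 47.25 = 0.02307 m/d (same in every zone)
Zone A: v = q/n = 0.02307/0.31 = 0.07442 m/d → t_A = 497/0.07442 = 6679 d
Zone B: v = q/n = 0.02307/0.32 = 0.07209 m/d → t_B = 338/0.07209 = 4688 d
Total t = 6679 + 4688 = 11370 d
   = 11370 / 365 = 31.1 yr

31.1 years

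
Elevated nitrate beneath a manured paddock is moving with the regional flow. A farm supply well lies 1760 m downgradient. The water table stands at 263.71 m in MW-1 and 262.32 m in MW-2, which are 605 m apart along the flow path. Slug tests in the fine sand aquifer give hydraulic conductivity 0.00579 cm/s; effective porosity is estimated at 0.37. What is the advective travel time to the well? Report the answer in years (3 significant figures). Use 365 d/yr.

155 years

Hydraulic gradient i = (263.71 − 262.32) / 605 = 1.39 / 605 = 0.002298
K = 0.00579 cm/s × 864 = 5.003 m/d
Specific discharge q = 5.003 × 0.002298 = 0.01149 m/d
v = Ki/n = 5.003·0.002298/0.37 = 0.03106 m/d
t = L / v = 1760 / 0.03106 = 56660 d
   = 56660 / 365 = 155 yr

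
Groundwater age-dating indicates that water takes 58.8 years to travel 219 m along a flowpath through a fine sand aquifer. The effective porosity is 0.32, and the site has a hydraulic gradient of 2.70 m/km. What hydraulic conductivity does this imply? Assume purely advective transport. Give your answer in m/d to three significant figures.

1.21 m/d

t = 58.8 years = 21460 d
v = L / t = 219 / 21460 = 0.01020 m/d
K = v · n / i = 0.01020 × 0.32 / 0.0027 = 1.21 m/d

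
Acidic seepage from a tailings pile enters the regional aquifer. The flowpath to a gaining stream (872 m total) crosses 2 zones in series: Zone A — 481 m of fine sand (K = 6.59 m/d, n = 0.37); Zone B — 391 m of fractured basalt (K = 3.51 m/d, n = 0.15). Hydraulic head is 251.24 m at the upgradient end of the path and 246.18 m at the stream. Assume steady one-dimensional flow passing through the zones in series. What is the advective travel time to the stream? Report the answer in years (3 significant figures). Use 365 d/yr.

Total head drop ΔH = 251.24 − 246.18 = 5.06 m
Steady 1-D flow in series ⇒ the Darcy flux q is identical in every zone and the zone head losses add (resistances L/K in series).
Σ(L/K) = 481/6.59 + 391/3.51 = 72.99 + 111.4 = 184.4 d
q = ΔH / Σ(L/K) = 5.06 / 184.4 = 0.02744 m/d (same in every zone)
Zone A: v = q/n = 0.02744/0.37 = 0.07417 m/d → t_A = 481/0.07417 = 6485 d
Zone B: v = q/n = 0.02744/0.15 = 0.1830 m/d → t_B = 391/0.1830 = 2137 d
Total t = 6485 + 2137 = 8622 d
   = 8622 / 365 = 23.6 yr

23.6 years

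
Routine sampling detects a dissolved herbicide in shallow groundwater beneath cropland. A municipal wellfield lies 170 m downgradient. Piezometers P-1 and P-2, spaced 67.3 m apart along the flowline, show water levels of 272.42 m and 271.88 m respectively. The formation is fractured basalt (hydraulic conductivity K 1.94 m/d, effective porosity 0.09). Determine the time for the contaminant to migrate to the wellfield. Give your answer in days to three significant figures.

983 days

Hydraulic gradient i = (272.42 − 271.88) / 67.3 = 0.54 / 67.3 = 0.008024
Specific discharge q = 1.94 × 0.008024 = 0.01557 m/d
Average linear velocity = 0.01557 / 0.09 = 0.1730 m/d
t = L / v = 170 / 0.1730 = 982.9 d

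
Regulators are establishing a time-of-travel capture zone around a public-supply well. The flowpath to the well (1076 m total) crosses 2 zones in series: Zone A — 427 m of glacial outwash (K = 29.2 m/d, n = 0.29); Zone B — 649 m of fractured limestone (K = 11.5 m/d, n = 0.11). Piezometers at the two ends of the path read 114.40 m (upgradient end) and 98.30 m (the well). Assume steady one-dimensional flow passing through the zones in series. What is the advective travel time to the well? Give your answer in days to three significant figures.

862 days

Total head drop ΔH = 114.40 − 98.30 = 16.10 m
Continuity: the same q passes through each zone, so ΔH = q·Σ(L_j/K_j) — the zones act as resistances in series.
Σ(L/K) = 427/29.2 + 649/11.5 = 14.62 + 56.43 = 71.06 d
q = ΔH / Σ(L/K) = 16.10 / 71.06 = 0.2266 m/d (same in every zone)
Zone A: v = q/n = 0.2266/0.29 = 0.7813 m/d → t_A = 427/0.7813 = 546.5 d
Zone B: v = q/n = 0.2266/0.11 = 2.060 m/d → t_B = 649/2.060 = 315.1 d
Total t = 546.5 + 315.1 = 861.6 d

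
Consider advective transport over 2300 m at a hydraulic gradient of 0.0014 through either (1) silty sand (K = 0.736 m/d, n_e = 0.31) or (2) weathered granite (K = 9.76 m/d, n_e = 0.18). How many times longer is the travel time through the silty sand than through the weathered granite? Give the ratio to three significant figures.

22.8

Unit 1 (silty sand): v = 0.736×0.0014/0.31 = 0.003324 m/d, t = 2300/0.003324 = 692000 d
Unit 2 (weathered granite): v = 9.76×0.0014/0.18 = 0.07591 m/d, t = 2300/0.07591 = 30300 d
t(silty sand) / t(weathered granite) = 692000/30300 = 22.8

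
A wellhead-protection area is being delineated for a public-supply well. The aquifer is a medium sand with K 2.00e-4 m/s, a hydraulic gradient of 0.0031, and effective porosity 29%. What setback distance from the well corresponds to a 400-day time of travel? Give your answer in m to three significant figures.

K = 2.00e-4 m/s × 86400 s/d = 17.28 m/d
Darcy flux q = K·i = 17.28 × 0.0031 = 0.05357 m/d
v = Ki/n = 17.28·0.0031/0.29 = 0.1847 m/d
L = v × T = 0.1847 × 400 = 73.89 m

73.9 m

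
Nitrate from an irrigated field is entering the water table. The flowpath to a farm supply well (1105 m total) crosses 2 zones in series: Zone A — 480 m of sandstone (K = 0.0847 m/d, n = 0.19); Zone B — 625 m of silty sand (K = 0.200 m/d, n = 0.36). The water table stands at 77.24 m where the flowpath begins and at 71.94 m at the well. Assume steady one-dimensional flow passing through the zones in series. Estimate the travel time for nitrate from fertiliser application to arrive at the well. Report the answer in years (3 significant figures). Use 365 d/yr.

1440 years

Total head drop ΔH = 77.24 − 71.94 = 5.30 m
Continuity: the same q passes through each zone, so ΔH = q·Σ(L_j/K_j) — the zones act as resistances in series.
Σ(L/K) = 480/0.0847 + 625/0.200 = 5667 + 3125 = 8792 d
q = ΔH / Σ(L/K) = 5.30 / 8792 = 6.028e-4 m/d (same in every zone)
Zone A: v = q/n = 6.028e-4/0.19 = 0.003173 m/d → t_A = 480/0.003173 = 151300 d
Zone B: v = q/n = 6.028e-4/0.36 = 0.001674 m/d → t_B = 625/0.001674 = 373200 d
Total t = 151300 + 373200 = 524500 d
   = 524500 / 365 = 1440 yr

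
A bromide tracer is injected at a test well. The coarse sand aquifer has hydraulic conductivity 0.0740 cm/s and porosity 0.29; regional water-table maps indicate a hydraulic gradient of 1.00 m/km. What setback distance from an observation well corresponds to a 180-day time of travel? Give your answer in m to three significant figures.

39.7 m

K = 0.0740 cm/s × 864 = 63.94 m/d
q = Ki = 63.94 × 0.0010 = 0.06394 m/d
v_s = q/n_e = 0.06394/0.29 = 0.2205 m/d
L = v × T = 0.2205 × 180 = 39.68 m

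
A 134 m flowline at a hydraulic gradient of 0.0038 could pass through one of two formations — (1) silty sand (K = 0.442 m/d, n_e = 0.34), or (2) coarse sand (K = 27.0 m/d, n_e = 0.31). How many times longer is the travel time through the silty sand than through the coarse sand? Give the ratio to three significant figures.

Unit 1 (silty sand): v = 0.442×0.0038/0.34 = 0.004940 m/d, t = 134/0.004940 = 27130 d
Unit 2 (coarse sand): v = 27.0×0.0038/0.31 = 0.3310 m/d, t = 134/0.3310 = 404.9 d
t(silty sand) / t(coarse sand) = 27130/404.9 = 67.0

67.0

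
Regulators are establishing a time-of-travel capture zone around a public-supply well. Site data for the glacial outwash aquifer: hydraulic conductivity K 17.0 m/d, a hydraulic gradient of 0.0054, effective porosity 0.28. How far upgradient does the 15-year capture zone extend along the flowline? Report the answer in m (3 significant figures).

1800 m

q = Ki = 17.0 × 0.0054 = 0.09180 m/d
v_s = q/n_e = 0.09180/0.28 = 0.3279 m/d
T = 15 yr × 365 = 5475 d
L = v × T = 0.3279 × 5475 = 1795 m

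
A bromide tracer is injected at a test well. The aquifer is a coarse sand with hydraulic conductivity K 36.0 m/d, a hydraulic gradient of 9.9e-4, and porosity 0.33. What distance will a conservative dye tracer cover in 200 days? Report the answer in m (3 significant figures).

21.6 m

Darcy flux q = K·i = 36.0 × 9.9e-4 = 0.03564 m/d
Seepage velocity v = q / n = 0.03564 / 0.33 = 0.1080 m/d
L = v × T = 0.1080 × 200 = 21.60 m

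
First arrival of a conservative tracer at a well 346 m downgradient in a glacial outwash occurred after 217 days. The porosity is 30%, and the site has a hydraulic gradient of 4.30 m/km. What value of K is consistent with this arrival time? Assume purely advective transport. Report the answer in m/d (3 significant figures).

v = L / t = 346 / 217 = 1.594 m/d
K = v · n / i = 1.594 × 0.30 / 0.0043 = 111 m/d

111 m/d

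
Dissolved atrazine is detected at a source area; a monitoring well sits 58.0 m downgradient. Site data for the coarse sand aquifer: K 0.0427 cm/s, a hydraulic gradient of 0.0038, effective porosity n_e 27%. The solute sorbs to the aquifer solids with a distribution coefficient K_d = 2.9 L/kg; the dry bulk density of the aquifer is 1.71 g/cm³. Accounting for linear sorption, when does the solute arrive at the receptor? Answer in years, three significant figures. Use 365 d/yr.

K = 0.0427 cm/s × 864 = 36.89 m/d
Specific discharge q = 36.89 × 0.0038 = 0.1402 m/d
Average linear velocity = 0.1402 / 0.27 = 0.5192 m/d
Retardation R = 1 + ρ_b·K_d/n = 1 + 1.71×2.9/0.27 = 19.37
Contaminant velocity v_c = v/R = 0.5192/19.37 = 0.02681 m/d
t = L/v_c = 58.0/0.02681 = 2163 d
   = 2163/365 = 5.93 yr

5.93 years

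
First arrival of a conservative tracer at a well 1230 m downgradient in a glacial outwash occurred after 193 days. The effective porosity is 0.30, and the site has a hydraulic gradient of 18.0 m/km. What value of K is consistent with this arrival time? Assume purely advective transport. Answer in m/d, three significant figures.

v = L / t = 1230 / 193 = 6.373 m/d
K = v · n / i = 6.373 × 0.30 / 0.018 = 106 m/d

106 m/d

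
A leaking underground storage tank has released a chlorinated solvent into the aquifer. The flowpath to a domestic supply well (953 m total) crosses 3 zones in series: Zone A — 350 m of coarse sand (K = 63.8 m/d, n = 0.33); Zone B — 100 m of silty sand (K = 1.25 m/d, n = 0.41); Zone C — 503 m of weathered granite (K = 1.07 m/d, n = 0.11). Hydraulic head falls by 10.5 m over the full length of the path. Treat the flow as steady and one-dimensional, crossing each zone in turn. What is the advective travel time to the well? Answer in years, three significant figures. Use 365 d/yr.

30.7 years

Continuity: the same q passes through each zone, so ΔH = q·Σ(L_j/K_j) — the zones act as resistances in series.
Σ(L/K) = 350/63.8 + 100/1.25 + 503/1.07 = 5.486 + 80.00 + 470.1 = 555.6 d
q = ΔH / Σ(L/K) = 10.5 / 555.6 = 0.01890 m/d (same in every zone)
Zone A: v = q/n = 0.01890/0.33 = 0.05727 m/d → t_A = 350/0.05727 = 6111 d
Zone B: v = q/n = 0.01890/0.41 = 0.04610 m/d → t_B = 100/0.04610 = 2169 d
Zone C: v = q/n = 0.01890/0.11 = 0.1718 m/d → t_C = 503/0.1718 = 2928 d
Total t = 6111 + 2169 + 2928 = 11210 d
   = 11210 / 365 = 30.7 yr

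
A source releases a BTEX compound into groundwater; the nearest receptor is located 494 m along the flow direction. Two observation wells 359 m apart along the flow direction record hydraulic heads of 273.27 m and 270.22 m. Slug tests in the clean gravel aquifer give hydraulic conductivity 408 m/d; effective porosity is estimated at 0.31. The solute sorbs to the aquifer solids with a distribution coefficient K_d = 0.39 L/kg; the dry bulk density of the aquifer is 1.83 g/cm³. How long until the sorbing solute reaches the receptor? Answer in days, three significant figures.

146 days

Hydraulic gradient i = (273.27 − 270.22) / 359 = 3.05 / 359 = 0.008496
q = Ki = 408 × 0.008496 = 3.466 m/d
v_s = q/n_e = 3.466/0.31 = 11.18 m/d
Retardation R = 1 + ρ_b·K_d/n = 1 + 1.83×0.39/0.31 = 3.302
Contaminant velocity v_c = v/R = 11.18/3.302 = 3.386 m/d
t = L/v_c = 494/3.386 = 145.9 d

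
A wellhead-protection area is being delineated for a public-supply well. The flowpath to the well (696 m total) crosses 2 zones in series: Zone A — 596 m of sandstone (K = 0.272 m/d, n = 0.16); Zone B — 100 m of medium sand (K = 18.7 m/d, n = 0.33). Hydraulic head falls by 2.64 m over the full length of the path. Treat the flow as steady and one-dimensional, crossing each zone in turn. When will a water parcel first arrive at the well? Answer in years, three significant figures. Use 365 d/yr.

Steady 1-D flow in series ⇒ the Darcy flux q is identical in every zone and the zone head losses add (resistances L/K in series).
Σ(L/K) = 596/0.272 + 100/18.7 = 2191 + 5.348 = 2197 d
q = ΔH / Σ(L/K) = 2.64 / 2197 = 0.001202 m/d (same in every zone)
Zone A: v = q/n = 0.001202/0.16 = 0.007512 m/d → t_A = 596/0.007512 = 79340 d
Zone B: v = q/n = 0.001202/0.33 = 0.003642 m/d → t_B = 100/0.003642 = 27460 d
Total t = 79340 + 27460 = 106800 d
   = 106800 / 365 = 293 yr

293 years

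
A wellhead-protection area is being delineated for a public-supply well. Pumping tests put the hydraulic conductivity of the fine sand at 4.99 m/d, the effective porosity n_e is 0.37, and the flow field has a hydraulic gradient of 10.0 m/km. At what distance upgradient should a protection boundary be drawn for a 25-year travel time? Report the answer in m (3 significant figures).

1230 m

q = Ki = 4.99 × 0.010 = 0.04990 m/d
v = Ki/n = 4.99·0.010/0.37 = 0.1349 m/d
T = 25 yr × 365 = 9125 d
L = v × T = 0.1349 × 9125 = 1231 m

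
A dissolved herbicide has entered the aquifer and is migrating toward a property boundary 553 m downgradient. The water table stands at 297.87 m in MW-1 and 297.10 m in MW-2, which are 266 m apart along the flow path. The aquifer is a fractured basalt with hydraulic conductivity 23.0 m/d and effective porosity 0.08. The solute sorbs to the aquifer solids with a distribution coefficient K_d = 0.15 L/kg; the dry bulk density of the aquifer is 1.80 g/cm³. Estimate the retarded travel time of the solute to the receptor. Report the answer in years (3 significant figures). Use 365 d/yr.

Hydraulic gradient i = (297.87 − 297.10) / 266 = 0.77 / 266 = 0.002895
q = Ki = 23.0 × 0.002895 = 0.06658 m/d
v = Ki/n = 23.0·0.002895/0.08 = 0.8322 m/d
Retardation R = 1 + ρ_b·K_d/n = 1 + 1.80×0.15/0.08 = 4.375
Contaminant velocity v_c = v/R = 0.8322/4.375 = 0.1902 m/d
t = L/v_c = 553/0.1902 = 2907 d
   = 2907/365 = 7.96 yr

7.96 years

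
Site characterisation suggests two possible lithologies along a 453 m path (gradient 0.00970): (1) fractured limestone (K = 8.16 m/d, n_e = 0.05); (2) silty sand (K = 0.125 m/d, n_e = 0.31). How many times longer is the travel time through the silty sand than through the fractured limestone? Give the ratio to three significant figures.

Unit 1 (fractured limestone): v = 8.16×0.0097/0.05 = 1.583 m/d, t = 453/1.583 = 286.2 d
Unit 2 (silty sand): v = 0.125×0.0097/0.31 = 0.003911 m/d, t = 453/0.003911 = 115800 d
t(silty sand) / t(fractured limestone) = 115800/286.2 = 405

405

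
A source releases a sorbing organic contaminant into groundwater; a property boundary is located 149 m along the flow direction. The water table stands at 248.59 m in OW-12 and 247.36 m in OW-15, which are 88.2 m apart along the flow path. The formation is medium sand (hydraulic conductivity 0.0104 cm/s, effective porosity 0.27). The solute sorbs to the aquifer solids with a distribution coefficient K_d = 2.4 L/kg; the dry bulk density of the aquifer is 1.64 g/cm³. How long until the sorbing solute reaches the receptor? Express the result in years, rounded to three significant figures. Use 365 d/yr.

13.7 years

Hydraulic gradient i = (248.59 − 247.36) / 88.2 = 1.23 / 88.2 = 0.01395
K = 0.0104 cm/s × 864 = 8.986 m/d
q = Ki = 8.986 × 0.01395 = 0.1253 m/d
v = Ki/n = 8.986·0.01395/0.27 = 0.4641 m/d
Retardation R = 1 + ρ_b·K_d/n = 1 + 1.64×2.4/0.27 = 15.58
Contaminant velocity v_c = v/R = 0.4641/15.58 = 0.02979 m/d
t = L/v_c = 149/0.02979 = 5001 d
   = 5001/365 = 13.7 yr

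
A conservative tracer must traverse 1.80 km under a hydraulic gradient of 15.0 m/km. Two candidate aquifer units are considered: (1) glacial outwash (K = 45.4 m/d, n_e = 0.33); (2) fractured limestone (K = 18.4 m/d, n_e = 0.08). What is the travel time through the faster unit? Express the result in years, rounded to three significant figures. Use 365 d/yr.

Unit 1 (glacial outwash): v = 45.4×0.015/0.33 = 2.064 m/d, t = 1800/2.064 = 872.2 d
Unit 2 (fractured limestone): v = 18.4×0.015/0.08 = 3.450 m/d, t = 1800/3.450 = 521.7 d
Faster: 521.7 d / 365 = 1.43 yr

1.43 years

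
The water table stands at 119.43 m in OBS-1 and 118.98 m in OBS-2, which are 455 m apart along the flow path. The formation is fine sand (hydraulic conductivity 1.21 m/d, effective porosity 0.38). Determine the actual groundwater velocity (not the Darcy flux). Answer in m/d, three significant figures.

0.00315 m/d

Hydraulic gradient i = (119.43 − 118.98) / 455 = 0.45 / 455 = 9.890e-4
q = Ki = 1.21 × 9.890e-4 = 0.001197 m/d
Average linear velocity = 0.001197 / 0.38 = 0.003149 m/d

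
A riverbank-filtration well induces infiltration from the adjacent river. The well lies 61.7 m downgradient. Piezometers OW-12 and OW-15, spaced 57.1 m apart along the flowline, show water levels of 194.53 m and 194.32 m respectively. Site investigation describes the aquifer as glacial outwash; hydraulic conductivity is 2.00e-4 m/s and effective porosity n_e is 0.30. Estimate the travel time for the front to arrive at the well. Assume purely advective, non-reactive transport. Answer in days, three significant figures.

Hydraulic gradient i = (194.53 − 194.32) / 57.1 = 0.21 / 57.1 = 0.003678
K = 2.00e-4 m/s × 86400 s/d = 17.28 m/d
Darcy flux q = K·i = 17.28 × 0.003678 = 0.06355 m/d
Average linear velocity = 0.06355 / 0.30 = 0.2118 m/d
t = L / v = 61.7 / 0.2118 = 291.3 d

291 days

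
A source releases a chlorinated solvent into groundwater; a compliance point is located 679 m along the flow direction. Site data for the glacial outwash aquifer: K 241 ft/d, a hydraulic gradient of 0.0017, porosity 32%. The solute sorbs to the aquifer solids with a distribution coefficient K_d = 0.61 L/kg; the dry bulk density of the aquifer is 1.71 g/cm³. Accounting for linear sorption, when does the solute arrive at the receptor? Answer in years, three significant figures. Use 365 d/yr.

K = 241 ft/d × 0.3048 = 73.46 m/d
Specific discharge q = 73.46 × 0.0017 = 0.1249 m/d
Average linear velocity = 0.1249 / 0.32 = 0.3902 m/d
Retardation R = 1 + ρ_b·K_d/n = 1 + 1.71×0.61/0.32 = 4.260
Contaminant velocity v_c = v/R = 0.3902/4.260 = 0.09161 m/d
t = L/v_c = 679/0.09161 = 7412 d
   = 7412/365 = 20.3 yr

20.3 years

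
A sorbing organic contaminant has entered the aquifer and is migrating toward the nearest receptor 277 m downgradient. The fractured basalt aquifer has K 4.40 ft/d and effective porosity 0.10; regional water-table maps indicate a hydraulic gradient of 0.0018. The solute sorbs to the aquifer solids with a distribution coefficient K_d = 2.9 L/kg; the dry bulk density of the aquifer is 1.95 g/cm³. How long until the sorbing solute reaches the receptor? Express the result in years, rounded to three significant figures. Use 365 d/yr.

1810 years

K = 4.40 ft/d × 0.3048 = 1.341 m/d
q = Ki = 1.341 × 0.0018 = 0.002414 m/d
v = Ki/n = 1.341·0.0018/0.10 = 0.02414 m/d
Retardation R = 1 + ρ_b·K_d/n = 1 + 1.95×2.9/0.10 = 57.55
Contaminant velocity v_c = v/R = 0.02414/57.55 = 4.195e-4 m/d
t = L/v_c = 277/4.195e-4 = 660400 d
   = 660400/365 = 1810 yr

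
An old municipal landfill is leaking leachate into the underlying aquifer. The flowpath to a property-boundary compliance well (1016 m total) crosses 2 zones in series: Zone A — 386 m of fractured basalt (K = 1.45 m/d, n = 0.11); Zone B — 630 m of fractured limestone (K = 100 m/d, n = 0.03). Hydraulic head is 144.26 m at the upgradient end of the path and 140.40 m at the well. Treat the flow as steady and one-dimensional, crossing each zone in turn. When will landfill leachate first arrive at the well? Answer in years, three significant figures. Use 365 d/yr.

Total head drop ΔH = 144.26 − 140.40 = 3.86 m
Steady 1-D flow in series ⇒ the Darcy flux q is identical in every zone and the zone head losses add (resistances L/K in series).
Σ(L/K) = 386/1.45 + 630/100 = 266.2 + 6.300 = 272.5 d
q = ΔH / Σ(L/K) = 3.86 / 272.5 = 0.01416 m/d (same in every zone)
Zone A: v = q/n = 0.01416/0.11 = 0.1288 m/d → t_A = 386/0.1288 = 2998 d
Zone B: v = q/n = 0.01416/0.03 = 0.4722 m/d → t_B = 630/0.4722 = 1334 d
Total t = 2998 + 1334 = 4332 d
   = 4332 / 365 = 11.9 yr

11.9 years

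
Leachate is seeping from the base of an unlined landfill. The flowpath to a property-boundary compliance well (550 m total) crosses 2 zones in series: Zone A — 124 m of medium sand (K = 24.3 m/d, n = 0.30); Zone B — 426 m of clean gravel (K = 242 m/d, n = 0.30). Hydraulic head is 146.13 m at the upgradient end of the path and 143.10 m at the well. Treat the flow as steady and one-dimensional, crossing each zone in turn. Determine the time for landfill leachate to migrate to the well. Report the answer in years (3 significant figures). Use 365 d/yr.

Total head drop ΔH = 146.13 − 143.10 = 3.03 m
Steady 1-D flow in series ⇒ the Darcy flux q is identical in every zone and the zone head losses add (resistances L/K in series).
Σ(L/K) = 124/24.3 + 426/242 = 5.103 + 1.760 = 6.863 d
q = ΔH / Σ(L/K) = 3.03 / 6.863 = 0.4415 m/d (same in every zone)
Zone A: v = q/n = 0.4415/0.30 = 1.472 m/d → t_A = 124/1.472 = 84.26 d
Zone B: v = q/n = 0.4415/0.30 = 1.472 m/d → t_B = 426/1.472 = 289.5 d
Total t = 84.26 + 289.5 = 373.7 d
   = 373.7 / 365 = 1.02 yr

1.02 years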